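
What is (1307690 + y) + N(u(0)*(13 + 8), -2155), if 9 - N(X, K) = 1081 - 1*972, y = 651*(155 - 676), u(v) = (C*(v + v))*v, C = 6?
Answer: 968419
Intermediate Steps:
u(v) = 12*v² (u(v) = (6*(v + v))*v = (6*(2*v))*v = (12*v)*v = 12*v²)
y = -339171 (y = 651*(-521) = -339171)
N(X, K) = -100 (N(X, K) = 9 - (1081 - 1*972) = 9 - (1081 - 972) = 9 - 1*109 = 9 - 109 = -100)
(1307690 + y) + N(u(0)*(13 + 8), -2155) = (1307690 - 339171) - 100 = 968519 - 100 = 968419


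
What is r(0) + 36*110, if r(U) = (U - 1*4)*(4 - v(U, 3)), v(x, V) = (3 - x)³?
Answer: 4052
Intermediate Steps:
r(U) = (-4 + U)*(4 + (-3 + U)³) (r(U) = (U - 1*4)*(4 - (-1)*(-3 + U)³) = (U - 4)*(4 + (-3 + U)³) = (-4 + U)*(4 + (-3 + U)³))
r(0) + 36*110 = (-16 - 4*(-3 + 0)³ + 4*0 + 0*(-3 + 0)³) + 36*110 = (-16 - 4*(-3)³ + 0 + 0*(-3)³) + 3960 = (-16 - 4*(-27) + 0 + 0*(-27)) + 3960 = (-16 + 108 + 0 + 0) + 3960 = 92 + 3960 = 4052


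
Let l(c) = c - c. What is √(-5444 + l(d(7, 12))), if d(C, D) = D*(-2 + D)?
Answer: 2*I*√1361 ≈ 73.783*I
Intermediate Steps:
l(c) = 0
√(-5444 + l(d(7, 12))) = √(-5444 + 0) = √(-5444) = 2*I*√1361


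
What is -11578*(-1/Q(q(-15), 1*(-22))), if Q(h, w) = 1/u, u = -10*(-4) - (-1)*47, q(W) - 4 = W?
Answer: 1007286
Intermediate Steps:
q(W) = 4 + W
u = 87 (u = 40 - 1*(-47) = 40 + 47 = 87)
Q(h, w) = 1/87
-11578*(-1/Q(q(-15), 1*(-22))) = -11578/((-1*1/87)) = -11578/(-1/87) = -11578*(-87) = 1007286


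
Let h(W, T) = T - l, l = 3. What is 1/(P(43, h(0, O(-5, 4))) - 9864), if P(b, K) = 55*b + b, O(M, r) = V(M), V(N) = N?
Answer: -1/7456 ≈ -0.00013412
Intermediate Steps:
O(M, r) = M
h(W, T) = -3 + T (h(W, T) = T - 1*3 = T - 3 = -3 + T)
P(b, K) = 56*b
1/(P(43, h(0, O(-5, 4))) - 9864) = 1/(56*43 - 9864) = 1/(2408 - 9864) = 1/(-7456) = -1/7456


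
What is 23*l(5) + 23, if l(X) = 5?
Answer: 138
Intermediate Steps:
23*l(5) + 23 = 23*5 + 23 = 115 + 23 = 138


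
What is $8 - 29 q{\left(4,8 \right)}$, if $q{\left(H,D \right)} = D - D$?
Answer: $8$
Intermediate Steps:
$q{\left(H,D \right)} = 0$
$8 - 29 q{\left(4,8 \right)} = 8 - 0 = 8 + 0 = 8$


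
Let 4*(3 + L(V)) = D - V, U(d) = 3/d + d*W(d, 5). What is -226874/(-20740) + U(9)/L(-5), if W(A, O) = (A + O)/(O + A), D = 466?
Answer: 9256717/839970 ≈ 11.020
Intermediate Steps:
W(A, O) = 1 (W(A, O) = (A + O)/(A + O) = 1)
U(d) = d + 3/d (U(d) = 3/d + d*1 = 3/d + d = d + 3/d)
L(V) = 227/2 - V/4 (L(V) = -3 + (466 - V)/4 = -3 + (233/2 - V/4) = 227/2 - V/4)
-226874/(-20740) + U(9)/L(-5) = -226874/(-20740) + (9 + 3/9)/(227/2 - 1/4*(-5)) = -226874*(-1/20740) + (9 + 3*(1/9))/(227/2 + 5/4) = 113437/10370 + (9 + 1/3)/(459/4) = 113437/10370 + (28/3)*(4/459) = 113437/10370 + 112/1377 = 9256717/839970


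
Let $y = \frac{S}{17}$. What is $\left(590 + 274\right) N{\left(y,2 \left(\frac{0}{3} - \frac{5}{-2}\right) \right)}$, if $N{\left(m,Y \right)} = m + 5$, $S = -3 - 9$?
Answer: $\frac{63072}{17} \approx 3710.1$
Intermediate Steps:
$S = -12$
$y = - \frac{12}{17} \approx -0.70588$
$N{\left(m,Y \right)} = 5 + m$
$\left(590 + 274\right) N{\left(y,2 \left(\frac{0}{3} - \frac{5}{-2}\right) \right)} = \left(590 + 274\right) \left(5 - \frac{12}{17}\right) = 864 \cdot \frac{73}{17} = \frac{63072}{17}$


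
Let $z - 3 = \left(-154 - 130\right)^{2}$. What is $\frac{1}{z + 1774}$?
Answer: $\frac{1}{82433} \approx 1.2131 \cdot 10^{-5}$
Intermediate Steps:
$z = 80659$ ($z = 3 + \left(-154 - 130\right)^{2} = 3 + \left(-284\right)^{2} = 3 + 80656 = 80659$)
$\frac{1}{z + 1774} = \frac{1}{80659 + 1774} = \frac{1}{82433}$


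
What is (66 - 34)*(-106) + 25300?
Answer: 21908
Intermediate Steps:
(66 - 34)*(-106) + 25300 = 32*(-106) + 25300 = -3392 + 25300 = 21908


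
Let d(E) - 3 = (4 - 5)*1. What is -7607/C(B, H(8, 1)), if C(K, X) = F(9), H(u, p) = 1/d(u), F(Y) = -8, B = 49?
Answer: 7607/8 ≈ 950.88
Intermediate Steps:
d(E) = 2 (d(E) = 3 + (4 - 5)*1 = 3 - 1*1 = 3 - 1 = 2)
H(u, p) = 1/2
C(K, X) = -8
-7607/C(B, H(8, 1)) = -7607/(-8) = -7607*(-1/8) = 7607/8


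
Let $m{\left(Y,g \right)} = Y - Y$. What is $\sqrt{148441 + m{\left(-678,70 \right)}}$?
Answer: $\sqrt{148441} \approx 385.28$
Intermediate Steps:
$m{\left(Y,g \right)} = 0$
$\sqrt{148441 + m{\left(-678,70 \right)}} = \sqrt{148441 + 0} = \sqrt{148441}$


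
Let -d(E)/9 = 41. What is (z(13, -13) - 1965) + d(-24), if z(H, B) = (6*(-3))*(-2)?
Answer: -2298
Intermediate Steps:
z(H, B) = 36 (z(H, B) = -18*(-2) = 36)
d(E) = -369 (d(E) = -9*41 = -369)
(z(13, -13) - 1965) + d(-24) = (36 - 1965) - 369 = -1929 - 369 = -2298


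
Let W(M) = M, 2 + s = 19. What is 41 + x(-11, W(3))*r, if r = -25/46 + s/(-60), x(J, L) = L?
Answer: 17719/460 ≈ 38.520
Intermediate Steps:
s = 17 (s = -2 + 19 = 17)
r = -1141/1380 (r = -25/46 + 17/(-60) = -25*1/46 + 17*(-1/60) = -25/46 - 17/60 = -1141/1380 ≈ -0.82681)
41 + x(-11, W(3))*r = 41 + 3*(-1141/1380) = 41 - 1141/460 = 17719/460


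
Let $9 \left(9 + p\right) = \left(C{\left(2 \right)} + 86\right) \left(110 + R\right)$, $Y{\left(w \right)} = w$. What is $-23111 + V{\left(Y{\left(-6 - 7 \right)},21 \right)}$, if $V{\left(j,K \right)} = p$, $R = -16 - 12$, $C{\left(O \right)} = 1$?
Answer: $- \frac{66982}{3} \approx -22327.0$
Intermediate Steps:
$R = -28$
$p = \frac{2351}{3}$ ($p = -9 + \frac{\left(1 + 86\right) \left(110 - 28\right)}{9} = -9 + \frac{87 \cdot 82}{9} = -9 + \frac{1}{9} \cdot 7134 = -9 + \frac{2378}{3} = \frac{2351}{3} \approx 783.67$)
$V{\left(j,K \right)} = \frac{2351}{3}$
$-23111 + V{\left(Y{\left(-6 - 7 \right)},21 \right)} = -23111 + \frac{2351}{3} = - \frac{66982}{3}$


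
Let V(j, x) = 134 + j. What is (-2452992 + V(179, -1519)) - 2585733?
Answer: -5038412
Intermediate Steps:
(-2452992 + V(179, -1519)) - 2585733 = (-2452992 + (134 + 179)) - 2585733 = (-2452992 + 313) - 2585733 = -2452679 - 2585733 = -5038412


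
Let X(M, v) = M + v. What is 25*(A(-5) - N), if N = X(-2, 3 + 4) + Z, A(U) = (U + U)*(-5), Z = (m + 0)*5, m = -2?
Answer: 1375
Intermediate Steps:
Z = -10 (Z = (-2 + 0)*5 = -2*5 = -10)
A(U) = -10*U (A(U) = (2*U)*(-5) = -10*U)
N = -5 (N = (-2 + (3 + 4)) - 10 = (-2 + 7) - 10 = 5 - 10 = -5)
25*(A(-5) - N) = 25*(-10*(-5) - 1*(-5)) = 25*(50 + 5) = 25*55 = 1375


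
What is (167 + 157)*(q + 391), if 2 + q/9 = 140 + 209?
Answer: 1138536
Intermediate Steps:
q = 3123 (q = -18 + 9*(140 + 209) = -18 + 9*349 = -18 + 3141 = 3123)
(167 + 157)*(q + 391) = (167 + 157)*(3123 + 391) = 324*3514 = 1138536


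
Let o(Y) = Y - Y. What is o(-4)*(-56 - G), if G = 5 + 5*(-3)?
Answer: 0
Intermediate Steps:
o(Y) = 0
G = -10 (G = 5 - 15 = -10)
o(-4)*(-56 - G) = 0*(-56 - 1*(-10)) = 0*(-56 + 10) = 0*(-46) = 0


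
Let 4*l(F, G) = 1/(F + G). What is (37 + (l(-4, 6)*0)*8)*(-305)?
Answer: -11285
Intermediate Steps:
l(F, G) = 1/(4*(F + G))
(37 + (l(-4, 6)*0)*8)*(-305) = (37 + ((1/(4*(-4 + 6)))*0)*8)*(-305) = (37 + (((¼)/2)*0)*8)*(-305) = (37 + (((¼)*(½))*0)*8)*(-305) = (37 + ((⅛)*0)*8)*(-305) = (37 + 0*8)*(-305) = (37 + 0)*(-305) = 37*(-305) = -11285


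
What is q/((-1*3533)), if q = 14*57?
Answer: -798/3533 ≈ -0.22587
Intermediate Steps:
q = 798
q/((-1*3533)) = 798/((-1*3533)) = 798/(-3533) = 798*(-1/3533) = -798/3533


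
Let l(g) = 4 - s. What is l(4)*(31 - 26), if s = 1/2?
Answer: 35/2 ≈ 17.500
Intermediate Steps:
s = 1/2 (s = 1*(1/2) = 1/2 ≈ 0.50000)
l(g) = 7/2 (l(g) = 4 - 1*1/2 = 4 - 1/2 = 7/2)
l(4)*(31 - 26) = 7*(31 - 26)/2 = (7/2)*5 = 35/2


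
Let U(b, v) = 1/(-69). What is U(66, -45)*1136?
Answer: -1136/69 ≈ -16.464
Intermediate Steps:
U(b, v) = -1/69
U(66, -45)*1136 = -1/69*1136 = -1136/69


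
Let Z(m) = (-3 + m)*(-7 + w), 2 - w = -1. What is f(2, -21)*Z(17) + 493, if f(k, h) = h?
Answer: 1669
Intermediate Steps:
w = 3 (w = 2 - 1*(-1) = 2 + 1 = 3)
Z(m) = 12 - 4*m (Z(m) = (-3 + m)*(-7 + 3) = (-3 + m)*(-4) = 12 - 4*m)
f(2, -21)*Z(17) + 493 = -21*(12 - 4*17) + 493 = -21*(12 - 68) + 493 = -21*(-56) + 493 = 1176 + 493 = 1669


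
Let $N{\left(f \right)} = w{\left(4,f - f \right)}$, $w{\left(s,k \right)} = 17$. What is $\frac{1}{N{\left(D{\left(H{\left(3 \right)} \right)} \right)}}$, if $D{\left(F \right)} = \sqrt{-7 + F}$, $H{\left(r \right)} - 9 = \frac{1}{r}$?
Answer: $\frac{1}{17} \approx 0.058824$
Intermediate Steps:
$H{\left(r \right)} = 9 + \frac{1}{r}$
$N{\left(f \right)} = 17$
$\frac{1}{N{\left(D{\left(H{\left(3 \right)} \right)} \right)}} = \frac{1}{17}$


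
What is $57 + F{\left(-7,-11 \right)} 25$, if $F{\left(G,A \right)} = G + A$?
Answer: $-393$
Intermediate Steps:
$F{\left(G,A \right)} = A + G$
$57 + F{\left(-7,-11 \right)} 25 = 57 + \left(-11 - 7\right) 25 = 57 - 450 = -393$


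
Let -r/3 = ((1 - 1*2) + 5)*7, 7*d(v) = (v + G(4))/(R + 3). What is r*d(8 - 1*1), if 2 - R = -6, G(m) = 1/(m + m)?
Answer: -171/22 ≈ -7.7727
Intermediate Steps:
G(m) = 1/(2*m)
R = 8 (R = 2 - 1*(-6) = 2 + 6 = 8)
d(v) = 1/616 + v/77 (d(v) = ((v + (½)/4)/(8 + 3))/7 = ((v + (½)*(¼))/11)/7 = ((v + ⅛)*(1/11))/7 = ((⅛ + v)*(1/11))/7 = (1/88 + v/11)/7 = 1/616 + v/77)
r = -84 (r = -3*((1 - 1*2) + 5)*7 = -3*((1 - 2) + 5)*7 = -3*(-1 + 5)*7 = -12*7 = -3*28 = -84)
r*d(8 - 1*1) = -84*(1/616 + (8 - 1*1)/77) = -84*(1/616 + (8 - 1)/77) = -84*(1/616 + (1/77)*7) = -84*(1/616 + 1/11) = -84*57/616 = -171/22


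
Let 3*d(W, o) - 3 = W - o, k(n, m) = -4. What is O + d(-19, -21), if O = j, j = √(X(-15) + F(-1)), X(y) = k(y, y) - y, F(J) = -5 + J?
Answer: 5/3 + √5 ≈ 3.9027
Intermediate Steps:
d(W, o) = 1 - o/3 + W/3 (d(W, o) = 1 + (W - o)/3 = 1 + (-o/3 + W/3) = 1 - o/3 + W/3)
X(y) = -4 - y
j = √5 (j = √((-4 - 1*(-15)) + (-5 - 1)) = √((-4 + 15) - 6) = √(11 - 6) = √5 ≈ 2.2361)
O = √5 ≈ 2.2361
O + d(-19, -21) = √5 + (1 - ⅓*(-21) + (⅓)*(-19)) = √5 + (1 + 7 - 19/3) = √5 + 5/3 = 5/3 + √5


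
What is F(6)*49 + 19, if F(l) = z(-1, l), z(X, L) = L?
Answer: 313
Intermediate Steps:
F(l) = l
F(6)*49 + 19 = 6*49 + 19 = 294 + 19 = 313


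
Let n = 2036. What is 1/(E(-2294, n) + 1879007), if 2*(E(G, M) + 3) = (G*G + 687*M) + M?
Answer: 1/5210606 ≈ 1.9192e-7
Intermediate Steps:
E(G, M) = -3 + G²/2 + 344*M (E(G, M) = -3 + ((G*G + 687*M) + M)/2 = -3 + ((G² + 687*M) + M)/2 = -3 + (G² + 688*M)/2 = -3 + (G²/2 + 344*M) = -3 + G²/2 + 344*M)
1/(E(-2294, n) + 1879007) = 1/((-3 + (½)*(-2294)² + 344*2036) + 1879007) = 1/((-3 + (½)*5262436 + 700384) + 1879007) = 1/((-3 + 2631218 + 700384) + 1879007) = 1/(3331599 + 1879007) = 1/5210606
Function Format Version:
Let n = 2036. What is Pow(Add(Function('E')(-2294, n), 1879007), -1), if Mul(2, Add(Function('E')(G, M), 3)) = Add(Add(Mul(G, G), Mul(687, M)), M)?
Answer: Rational(1, 5210606) ≈ 1.9192e-7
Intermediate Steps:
Function('E')(G, M) = Add(-3, Mul(Rational(1, 2), Pow(G, 2)), Mul(344, M)) (Function('E')(G, M) = Add(-3, Mul(Rational(1, 2), Add(Add(Mul(G, G), Mul(687, M)), M))) = Add(-3, Mul(Rational(1, 2), Add(Add(Pow(G, 2), Mul(687, M)), M))) = Add(-3, Mul(Rational(1, 2), Add(Pow(G, 2), Mul(688, M)))) = Add(-3, Add(Mul(Rational(1, 2), Pow(G, 2)), Mul(344, M))) = Add(-3, Mul(Rational(1, 2), Pow(G, 2)), Mul(344, M)))
Pow(Add(Function('E')(-2294, n), 1879007), -1) = Pow(Add(Add(-3, Mul(Rational(1, 2), Pow(-2294, 2)), Mul(344, 2036)), 1879007), -1) = Pow(Add(Add(-3, Mul(Rational(1, 2), 5262436), 700384), 1879007), -1) = Pow(Add(Add(-3, 2631218, 700384), 1879007), -1) = Pow(Add(3331599, 1879007), -1) = Pow(5210606, -1) = Rational(1, 5210606)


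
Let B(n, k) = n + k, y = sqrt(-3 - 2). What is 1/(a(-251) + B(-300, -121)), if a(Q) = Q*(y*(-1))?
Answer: -421/492246 - 251*I*sqrt(5)/492246 ≈ -0.00085526 - 0.0011402*I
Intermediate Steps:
y = I*sqrt(5) (y = sqrt(-5) = I*sqrt(5) ≈ 2.2361*I)
B(n, k) = k + n
a(Q) = -I*Q*sqrt(5) (a(Q) = Q*((I*sqrt(5))*(-1)) = Q*(-I*sqrt(5)) = -I*Q*sqrt(5))
1/(a(-251) + B(-300, -121)) = 1/(-1*I*(-251)*sqrt(5) + (-121 - 300)) = 1/(251*I*sqrt(5) - 421) = 1/(-421 + 251*I*sqrt(5))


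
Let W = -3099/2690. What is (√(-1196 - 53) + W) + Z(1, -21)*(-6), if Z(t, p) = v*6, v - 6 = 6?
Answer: -1165179/2690 + I*√1249 ≈ -433.15 + 35.341*I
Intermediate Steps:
v = 12 (v = 6 + 6 = 12)
Z(t, p) = 72 (Z(t, p) = 12*6 = 72)
W = -3099/2690 (W = -3099*1/2690 = -3099/2690 ≈ -1.1520)
(√(-1196 - 53) + W) + Z(1, -21)*(-6) = (√(-1196 - 53) - 3099/2690) + 72*(-6) = (√(-1249) - 3099/2690) - 432 = (I*√1249 - 3099/2690) - 432 = (-3099/2690 + I*√1249) - 432 = -1165179/2690 + I*√1249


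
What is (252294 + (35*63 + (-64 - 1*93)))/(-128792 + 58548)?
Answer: -127171/35122 ≈ -3.6208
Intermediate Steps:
(252294 + (35*63 + (-64 - 1*93)))/(-128792 + 58548) = (252294 + (2205 + (-64 - 93)))/(-70244) = (252294 + (2205 - 157))*(-1/70244) = (252294 + 2048)*(-1/70244) = 254342*(-1/70244) = -127171/35122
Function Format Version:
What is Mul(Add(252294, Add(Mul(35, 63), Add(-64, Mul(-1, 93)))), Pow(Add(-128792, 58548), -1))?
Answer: Rational(-127171, 35122) ≈ -3.6208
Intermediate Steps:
Mul(Add(252294, Add(Mul(35, 63), Add(-64, Mul(-1, 93)))), Pow(Add(-128792, 58548), -1)) = Mul(Add(252294, Add(2205, Add(-64, -93))), Pow(-70244, -1)) = Mul(Add(252294, Add(2205, -157)), Rational(-1, 70244)) = Mul(Add(252294, 2048), Rational(-1, 70244)) = Mul(254342, Rational(-1, 70244)) = Rational(-127171, 35122)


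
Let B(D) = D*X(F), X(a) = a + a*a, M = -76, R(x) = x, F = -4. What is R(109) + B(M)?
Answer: -803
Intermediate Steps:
X(a) = a + a**2
B(D) = 12*D (B(D) = D*(-4*(1 - 4)) = D*(-4*(-3)) = D*12 = 12*D)
R(109) + B(M) = 109 + 12*(-76) = 109 - 912 = -803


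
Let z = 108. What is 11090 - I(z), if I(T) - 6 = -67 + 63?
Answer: 11088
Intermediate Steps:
I(T) = 2 (I(T) = 6 + (-67 + 63) = 6 - 4 = 2)
11090 - I(z) = 11090 - 1*2 = 11090 - 2 = 11088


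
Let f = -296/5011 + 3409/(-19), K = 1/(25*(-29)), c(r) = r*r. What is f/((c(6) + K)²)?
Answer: -8981944651875/64852353075409 ≈ -0.13850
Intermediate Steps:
c(r) = r²
K = -1/725 (K = (1/25)*(-1/29) = -1/725 ≈ -0.0013793)
f = -17088123/95209 (f = -296*1/5011 + 3409*(-1/19) = -296/5011 - 3409/19 = -17088123/95209 ≈ -179.48)
f/((c(6) + K)²) = -17088123/(95209*(6² - 1/725)²) = -17088123/(95209*(36 - 1/725)²) = -17088123/(95209*((26099/725)²)) = -17088123/(95209*681157801/525625) = -17088123/95209*525625/681157801 = -8981944651875/64852353075409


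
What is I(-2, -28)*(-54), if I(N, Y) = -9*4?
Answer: 1944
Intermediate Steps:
I(N, Y) = -36
I(-2, -28)*(-54) = -36*(-54) = 1944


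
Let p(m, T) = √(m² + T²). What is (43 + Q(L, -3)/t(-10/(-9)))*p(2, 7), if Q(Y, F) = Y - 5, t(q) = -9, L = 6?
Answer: 386*√53/9 ≈ 312.24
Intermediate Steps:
Q(Y, F) = -5 + Y
p(m, T) = √(T² + m²)
(43 + Q(L, -3)/t(-10/(-9)))*p(2, 7) = (43 + (-5 + 6)/(-9))*√(7² + 2²) = (43 + 1*(-⅑))*√(49 + 4) = (43 - ⅑)*√53 = 386*√53/9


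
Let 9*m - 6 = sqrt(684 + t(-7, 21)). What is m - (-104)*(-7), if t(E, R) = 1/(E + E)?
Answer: -2182/3 + 5*sqrt(5362)/126 ≈ -724.43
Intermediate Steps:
t(E, R) = 1/(2*E)
m = 2/3 + 5*sqrt(5362)/126 (m = 2/3 + sqrt(684 + (1/2)/(-7))/9 = 2/3 + sqrt(684 + (1/2)*(-1/7))/9 = 2/3 + sqrt(684 - 1/14)/9 = 2/3 + sqrt(9575/14)/9 = 2/3 + (5*sqrt(5362)/14)/9 = 2/3 + 5*sqrt(5362)/126 ≈ 3.5724)
m - (-104)*(-7) = (2/3 + 5*sqrt(5362)/126) - (-104)*(-7) = (2/3 + 5*sqrt(5362)/126) - 1*728 = (2/3 + 5*sqrt(5362)/126) - 728 = -2182/3 + 5*sqrt(5362)/126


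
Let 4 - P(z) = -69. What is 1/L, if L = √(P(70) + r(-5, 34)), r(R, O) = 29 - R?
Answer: √107/107 ≈ 0.096674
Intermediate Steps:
P(z) = 73 (P(z) = 4 - 1*(-69) = 4 + 69 = 73)
L = √107 (L = √(73 + (29 - 1*(-5))) = √(73 + (29 + 5)) = √(73 + 34) = √107 ≈ 10.344)
1/L = 1/(√107) = √107/107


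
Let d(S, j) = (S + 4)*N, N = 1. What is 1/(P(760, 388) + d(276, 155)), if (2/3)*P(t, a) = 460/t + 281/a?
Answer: 14744/4157723 ≈ 0.0035462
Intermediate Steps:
P(t, a) = 690/t + 843/(2*a) (P(t, a) = 3*(460/t + 281/a)/2 = 3*(281/a + 460/t)/2 = 690/t + 843/(2*a))
d(S, j) = 4 + S (d(S, j) = (S + 4)*1 = (4 + S)*1 = 4 + S)
1/(P(760, 388) + d(276, 155)) = 1/((690/760 + (843/2)/388) + (4 + 276)) = 1/((690*(1/760) + (843/2)*(1/388)) + 280) = 1/((69/76 + 843/776) + 280) = 1/(29403/14744 + 280) = 1/(4157723/14744) = 14744/4157723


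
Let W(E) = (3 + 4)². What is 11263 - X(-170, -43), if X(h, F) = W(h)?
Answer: 11214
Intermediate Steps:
W(E) = 49 (W(E) = 7² = 49)
X(h, F) = 49
11263 - X(-170, -43) = 11263 - 1*49 = 11263 - 49 = 11214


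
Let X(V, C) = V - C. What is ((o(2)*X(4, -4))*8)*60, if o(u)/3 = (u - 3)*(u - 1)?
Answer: -11520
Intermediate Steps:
o(u) = 3*(-1 + u)*(-3 + u) (o(u) = 3*((u - 3)*(u - 1)) = 3*((-3 + u)*(-1 + u)) = 3*((-1 + u)*(-3 + u)) = 3*(-1 + u)*(-3 + u))
((o(2)*X(4, -4))*8)*60 = (((9 - 12*2 + 3*2**2)*(4 - 1*(-4)))*8)*60 = (((9 - 24 + 3*4)*(4 + 4))*8)*60 = (((9 - 24 + 12)*8)*8)*60 = (-3*8*8)*60 = -24*8*60 = -192*60 = -11520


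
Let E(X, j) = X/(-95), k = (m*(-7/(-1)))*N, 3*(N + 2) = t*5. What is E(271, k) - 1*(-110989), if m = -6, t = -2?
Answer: 10543684/95 ≈ 1.1099e+5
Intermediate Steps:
N = -16/3 (N = -2 + (-2*5)/3 = -2 + (⅓)*(-10) = -2 - 10/3 = -16/3 ≈ -5.3333)
k = 224 (k = -(-42)/(-1)*(-16/3) = -(-42)*(-1)*(-16/3) = -6*7*(-16/3) = -42*(-16/3) = 224)
E(X, j) = -X/95 (E(X, j) = X*(-1/95) = -X/95)
E(271, k) - 1*(-110989) = -1/95*271 - 1*(-110989) = -271/95 + 110989 = 10543684/95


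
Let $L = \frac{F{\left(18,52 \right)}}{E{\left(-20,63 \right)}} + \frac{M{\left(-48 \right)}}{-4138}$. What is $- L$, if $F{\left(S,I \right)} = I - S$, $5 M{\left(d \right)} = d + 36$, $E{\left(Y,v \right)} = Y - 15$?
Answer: $\frac{70304}{72415} \approx 0.97085$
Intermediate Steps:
$E{\left(Y,v \right)} = -15 + Y$
$M{\left(d \right)} = \frac{36}{5} + \frac{d}{5}$ ($M{\left(d \right)} = \frac{d + 36}{5} = \frac{36 + d}{5} = \frac{36}{5} + \frac{d}{5}$)
$L = - \frac{70304}{72415}$ ($L = \frac{52 - 18}{-15 - 20} + \frac{\frac{36}{5} + \frac{1}{5} \left(-48\right)}{-4138} = \frac{52 - 18}{-35} + \left(\frac{36}{5} - \frac{48}{5}\right) \left(- \frac{1}{4138}\right) = 34 \left(- \frac{1}{35}\right) - - \frac{6}{10345} = - \frac{34}{35} + \frac{6}{10345} = - \frac{70304}{72415} \approx -0.97085$)
$- L = \left(-1\right) \left(- \frac{70304}{72415}\right) = \frac{70304}{72415}$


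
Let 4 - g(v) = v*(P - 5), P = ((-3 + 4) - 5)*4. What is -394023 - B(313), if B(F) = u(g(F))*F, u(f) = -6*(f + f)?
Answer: 24309189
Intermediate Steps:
P = -16 (P = (1 - 5)*4 = -4*4 = -16)
g(v) = 4 + 21*v (g(v) = 4 - v*(-16 - 5) = 4 - v*(-21) = 4 - (-21)*v = 4 + 21*v)
u(f) = -12*f
B(F) = F*(-48 - 252*F) (B(F) = (-12*(4 + 21*F))*F = (-48 - 252*F)*F = F*(-48 - 252*F))
-394023 - B(313) = -394023 - (-12)*313*(4 + 21*313) = -394023 - (-12)*313*(4 + 6573) = -394023 - (-12)*313*6577 = -394023 - 1*(-24703212) = -394023 + 24703212 = 24309189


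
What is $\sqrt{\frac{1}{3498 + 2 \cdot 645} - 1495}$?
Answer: $\frac{i \sqrt{952021847}}{798} \approx 38.665 i$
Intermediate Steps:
$\sqrt{\frac{1}{3498 + 2 \cdot 645} - 1495} = \sqrt{\frac{1}{3498 + 1290} - 1495} = \sqrt{\frac{1}{4788} - 1495} = \sqrt{- \frac{7158059}{4788}} = \frac{i \sqrt{952021847}}{798}$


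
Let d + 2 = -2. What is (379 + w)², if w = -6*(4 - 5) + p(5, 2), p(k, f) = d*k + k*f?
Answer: 140625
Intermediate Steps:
d = -4 (d = -2 - 2 = -4)
p(k, f) = -4*k + f*k (p(k, f) = -4*k + k*f = -4*k + f*k)
w = -4 (w = -6*(4 - 5) + 5*(-4 + 2) = -6*(-1) + 5*(-2) = 6 - 10 = -4)
(379 + w)² = (379 - 4)² = 375² = 140625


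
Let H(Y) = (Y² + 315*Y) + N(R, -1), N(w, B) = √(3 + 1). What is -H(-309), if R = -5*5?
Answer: 1852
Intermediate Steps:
R = -25
N(w, B) = 2 (N(w, B) = √4 = 2)
H(Y) = 2 + Y² + 315*Y (H(Y) = (Y² + 315*Y) + 2 = 2 + Y² + 315*Y)
-H(-309) = -(2 + (-309)² + 315*(-309)) = -(2 + 95481 - 97335) = -1*(-1852) = 1852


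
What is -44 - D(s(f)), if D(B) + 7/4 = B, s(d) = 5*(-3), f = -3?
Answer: -109/4 ≈ -27.250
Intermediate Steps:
s(d) = -15
D(B) = -7/4 + B
-44 - D(s(f)) = -44 - (-7/4 - 15) = -44 - 1*(-67/4) = -44 + 67/4 = -109/4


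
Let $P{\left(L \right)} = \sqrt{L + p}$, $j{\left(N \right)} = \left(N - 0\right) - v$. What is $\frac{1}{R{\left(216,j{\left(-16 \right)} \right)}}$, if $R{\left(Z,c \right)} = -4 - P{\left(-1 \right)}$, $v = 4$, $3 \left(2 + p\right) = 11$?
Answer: $- \frac{6}{23} + \frac{\sqrt{6}}{46} \approx -0.20762$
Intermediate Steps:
$p = \frac{5}{3}$ ($p = -2 + \frac{1}{3} \cdot 11 = -2 + \frac{11}{3} = \frac{5}{3} \approx 1.6667$)
$j{\left(N \right)} = -4 + N$ ($j{\left(N \right)} = \left(N - 0\right) - 4 = \left(N + 0\right) - 4 = N - 4 = -4 + N$)
$P{\left(L \right)} = \sqrt{\frac{5}{3} + L}$ ($P{\left(L \right)} = \sqrt{L + \frac{5}{3}} = \sqrt{\frac{5}{3} + L}$)
$R{\left(Z,c \right)} = -4 - \frac{\sqrt{6}}{3}$ ($R{\left(Z,c \right)} = -4 - \frac{\sqrt{15 + 9 \left(-1\right)}}{3} = -4 - \frac{\sqrt{15 - 9}}{3} = -4 - \frac{\sqrt{6}}{3}$)
$\frac{1}{R{\left(216,j{\left(-16 \right)} \right)}} = \frac{1}{-4 - \frac{\sqrt{6}}{3}}$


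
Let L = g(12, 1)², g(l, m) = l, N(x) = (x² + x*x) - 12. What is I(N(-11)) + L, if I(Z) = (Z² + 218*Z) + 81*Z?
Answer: 121814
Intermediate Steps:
N(x) = -12 + 2*x² (N(x) = (x² + x²) - 12 = 2*x² - 12 = -12 + 2*x²)
I(Z) = Z² + 299*Z
L = 144 (L = 12² = 144)
I(N(-11)) + L = (-12 + 2*(-11)²)*(299 + (-12 + 2*(-11)²)) + 144 = (-12 + 2*121)*(299 + (-12 + 2*121)) + 144 = (-12 + 242)*(299 + (-12 + 242)) + 144 = 230*(299 + 230) + 144 = 230*529 + 144 = 121670 + 144 = 121814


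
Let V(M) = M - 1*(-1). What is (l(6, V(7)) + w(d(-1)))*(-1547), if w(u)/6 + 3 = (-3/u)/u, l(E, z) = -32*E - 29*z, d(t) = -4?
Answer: 5484115/8 ≈ 6.8551e+5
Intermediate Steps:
V(M) = 1 + M (V(M) = M + 1 = 1 + M)
w(u) = -18 - 18/u² (w(u) = -18 + 6*((-3/u)/u) = -18 + 6*(-3/u²) = -18 - 18/u²)
(l(6, V(7)) + w(d(-1)))*(-1547) = ((-32*6 - 29*(1 + 7)) + (-18 - 18/(-4)²))*(-1547) = ((-192 - 29*8) + (-18 - 18*1/16))*(-1547) = ((-192 - 232) + (-18 - 9/8))*(-1547) = (-424 - 153/8)*(-1547) = -3545/8*(-1547) = 5484115/8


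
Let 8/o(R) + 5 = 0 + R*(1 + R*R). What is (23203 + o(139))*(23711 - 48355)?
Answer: -1535753132110348/2685753 ≈ -5.7181e+8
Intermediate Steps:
o(R) = 8/(-5 + R*(1 + R²)) (o(R) = 8/(-5 + (0 + R*(1 + R*R))) = 8/(-5 + (0 + R*(1 + R²))) = 8/(-5 + R*(1 + R²)))
(23203 + o(139))*(23711 - 48355) = (23203 + 8/(-5 + 139 + 139³))*(23711 - 48355) = (23203 + 8/(-5 + 139 + 2685619))*(-24644) = (23203 + 8/2685753)*(-24644) = (62317526867/2685753)*(-24644) = -1535753132110348/2685753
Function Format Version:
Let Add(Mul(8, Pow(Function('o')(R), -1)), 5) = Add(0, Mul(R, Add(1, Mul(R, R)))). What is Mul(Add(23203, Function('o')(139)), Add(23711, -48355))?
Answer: Rational(-1535753132110348, 2685753) ≈ -5.7181e+8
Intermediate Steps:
Function('o')(R) = Mul(8, Pow(Add(-5, Mul(R, Add(1, Pow(R, 2)))), -1)) (Function('o')(R) = Mul(8, Pow(Add(-5, Add(0, Mul(R, Add(1, Mul(R, R))))), -1)) = Mul(8, Pow(Add(-5, Add(0, Mul(R, Add(1, Pow(R, 2))))), -1)) = Mul(8, Pow(Add(-5, Mul(R, Add(1, Pow(R, 2)))), -1)))
Mul(Add(23203, Function('o')(139)), Add(23711, -48355)) = Mul(Add(23203, Mul(8, Pow(Add(-5, 139, Pow(139, 3)), -1))), Add(23711, -48355)) = Mul(Add(23203, Mul(8, Pow(Add(-5, 139, 2685619), -1))), -24644) = Mul(Add(23203, Mul(8, Pow(2685753, -1))), -24644) = Mul(Add(23203, Mul(8, Rational(1, 2685753))), -24644) = Mul(Add(23203, Rational(8, 2685753)), -24644) = Mul(Rational(62317526867, 2685753), -24644) = Rational(-1535753132110348, 2685753)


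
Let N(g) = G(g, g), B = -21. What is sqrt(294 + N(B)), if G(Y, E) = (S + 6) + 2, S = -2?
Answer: 10*sqrt(3) ≈ 17.320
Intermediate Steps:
G(Y, E) = 6 (G(Y, E) = (-2 + 6) + 2 = 4 + 2 = 6)
N(g) = 6
sqrt(294 + N(B)) = sqrt(294 + 6) = sqrt(300) = 10*sqrt(3)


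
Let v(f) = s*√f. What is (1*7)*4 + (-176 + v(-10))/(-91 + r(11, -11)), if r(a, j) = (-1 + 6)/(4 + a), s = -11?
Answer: 509/17 + 33*I*√10/272 ≈ 29.941 + 0.38366*I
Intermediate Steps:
v(f) = -11*√f
r(a, j) = 5/(4 + a)
(1*7)*4 + (-176 + v(-10))/(-91 + r(11, -11)) = (1*7)*4 + (-176 - 11*I*√10)/(-91 + 5/(4 + 11)) = 7*4 + (-176 - 11*I*√10)/(-91 + 5/15) = 28 + (-176 - 11*I*√10)/(-91 + 5*(1/15)) = 28 + (-176 - 11*I*√10)/(-91 + ⅓) = 28 + (-176 - 11*I*√10)/(-272/3) = 28 + (-176 - 11*I*√10)*(-3/272) = 28 + (33/17 + 33*I*√10/272) = 509/17 + 33*I*√10/272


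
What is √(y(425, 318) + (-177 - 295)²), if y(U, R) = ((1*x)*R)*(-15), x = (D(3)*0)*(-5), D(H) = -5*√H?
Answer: 472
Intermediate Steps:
x = 0 (x = (-5*√3*0)*(-5) = 0*(-5) = 0)
y(U, R) = 0 (y(U, R) = ((1*0)*R)*(-15) = (0*R)*(-15) = 0*(-15) = 0)
√(y(425, 318) + (-177 - 295)²) = √(0 + (-177 - 295)²) = √(0 + (-472)²) = √(0 + 222784) = √222784 = 472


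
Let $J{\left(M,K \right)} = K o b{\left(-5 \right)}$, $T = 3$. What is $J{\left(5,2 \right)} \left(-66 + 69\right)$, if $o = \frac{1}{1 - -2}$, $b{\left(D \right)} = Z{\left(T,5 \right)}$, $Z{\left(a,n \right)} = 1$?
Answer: $2$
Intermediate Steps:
$b{\left(D \right)} = 1$
$o = \frac{1}{3}$ ($o = \frac{1}{1 + 2} = \frac{1}{3} \approx 0.33333$)
$J{\left(M,K \right)} = \frac{K}{3}$ ($J{\left(M,K \right)} = K \frac{1}{3} \cdot 1 = \frac{K}{3} \cdot 1 = \frac{K}{3}$)
$J{\left(5,2 \right)} \left(-66 + 69\right) = \frac{1}{3} \cdot 2 \left(-66 + 69\right) = \frac{2}{3} \cdot 3 = 2$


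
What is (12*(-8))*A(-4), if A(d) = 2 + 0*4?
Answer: -192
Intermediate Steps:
A(d) = 2 (A(d) = 2 + 0 = 2)
(12*(-8))*A(-4) = (12*(-8))*2 = -96*2 = -192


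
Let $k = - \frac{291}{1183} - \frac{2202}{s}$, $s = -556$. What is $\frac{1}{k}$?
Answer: $\frac{328874}{1221585} \approx 0.26922$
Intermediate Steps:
$k = \frac{1221585}{328874}$ ($k = - \frac{291}{1183} - \frac{2202}{-556} = \left(-291\right) \frac{1}{1183} - - \frac{1101}{278} = - \frac{291}{1183} + \frac{1101}{278} = \frac{1221585}{328874} \approx 3.7144$)
$\frac{1}{k} = \frac{1}{\frac{1221585}{328874}} = \frac{328874}{1221585}$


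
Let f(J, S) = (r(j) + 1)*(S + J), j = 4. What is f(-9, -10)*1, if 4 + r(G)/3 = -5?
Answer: 494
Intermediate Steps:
r(G) = -27 (r(G) = -12 + 3*(-5) = -12 - 15 = -27)
f(J, S) = -26*J - 26*S (f(J, S) = (-27 + 1)*(S + J) = -26*(J + S) = -26*J - 26*S)
f(-9, -10)*1 = (-26*(-9) - 26*(-10))*1 = (234 + 260)*1 = 494*1 = 494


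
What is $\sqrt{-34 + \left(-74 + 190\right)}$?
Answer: $\sqrt{82} \approx 9.0554$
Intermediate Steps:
$\sqrt{-34 + \left(-74 + 190\right)} = \sqrt{-34 + 116} = \sqrt{82}$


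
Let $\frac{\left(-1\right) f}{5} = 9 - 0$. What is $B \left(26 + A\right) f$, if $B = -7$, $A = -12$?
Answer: $4410$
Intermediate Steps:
$f = -45$ ($f = - 5 \left(9 - 0\right) = - 5 \left(9 + 0\right) = \left(-5\right) 9 = -45$)
$B \left(26 + A\right) f = - 7 \left(26 - 12\right) \left(-45\right) = \left(-7\right) 14 \left(-45\right) = \left(-98\right) \left(-45\right) = 4410$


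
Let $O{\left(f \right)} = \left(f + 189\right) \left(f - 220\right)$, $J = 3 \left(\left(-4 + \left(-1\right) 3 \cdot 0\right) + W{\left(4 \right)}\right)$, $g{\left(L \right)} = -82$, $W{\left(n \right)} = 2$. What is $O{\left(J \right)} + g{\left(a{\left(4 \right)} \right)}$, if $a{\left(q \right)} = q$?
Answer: $-41440$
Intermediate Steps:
$J = -6$ ($J = 3 \left(\left(-4 + \left(-1\right) 3 \cdot 0\right) + 2\right) = 3 \left(\left(-4 - 0\right) + 2\right) = 3 \left(\left(-4 + 0\right) + 2\right) = 3 \left(-4 + 2\right) = 3 \left(-2\right) = -6$)
$O{\left(f \right)} = \left(-220 + f\right) \left(189 + f\right)$ ($O{\left(f \right)} = \left(189 + f\right) \left(-220 + f\right) = \left(-220 + f\right) \left(189 + f\right)$)
$O{\left(J \right)} + g{\left(a{\left(4 \right)} \right)} = \left(-41580 + \left(-6\right)^{2} - -186\right) - 82 = \left(-41580 + 36 + 186\right) - 82 = -41358 - 82 = -41440$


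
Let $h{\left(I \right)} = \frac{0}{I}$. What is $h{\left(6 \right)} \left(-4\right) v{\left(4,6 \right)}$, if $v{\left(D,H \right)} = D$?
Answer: $0$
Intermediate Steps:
$h{\left(I \right)} = 0$
$h{\left(6 \right)} \left(-4\right) v{\left(4,6 \right)} = 0 \left(-4\right) 4 = 0 \cdot 4 = 0$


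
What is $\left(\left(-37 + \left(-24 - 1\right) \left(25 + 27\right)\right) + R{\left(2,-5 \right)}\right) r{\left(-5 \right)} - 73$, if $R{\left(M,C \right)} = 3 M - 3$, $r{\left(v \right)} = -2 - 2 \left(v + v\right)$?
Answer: $-24085$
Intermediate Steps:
$r{\left(v \right)} = -2 - 4 v$ ($r{\left(v \right)} = -2 - 2 \cdot 2 v = -2 - 4 v$)
$R{\left(M,C \right)} = -3 + 3 M$
$\left(\left(-37 + \left(-24 - 1\right) \left(25 + 27\right)\right) + R{\left(2,-5 \right)}\right) r{\left(-5 \right)} - 73 = \left(\left(-37 + \left(-24 - 1\right) \left(25 + 27\right)\right) + \left(-3 + 3 \cdot 2\right)\right) \left(-2 - -20\right) - 73 = \left(\left(-37 - 1300\right) + \left(-3 + 6\right)\right) \left(-2 + 20\right) - 73 = \left(\left(-37 - 1300\right) + 3\right) 18 - 73 = \left(-1337 + 3\right) 18 - 73 = \left(-1334\right) 18 - 73 = -24012 - 73 = -24085$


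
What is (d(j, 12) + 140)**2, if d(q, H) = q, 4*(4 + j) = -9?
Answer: 286225/16 ≈ 17889.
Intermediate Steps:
j = -25/4 (j = -4 + (1/4)*(-9) = -4 - 9/4 = -25/4 ≈ -6.2500)
(d(j, 12) + 140)**2 = (-25/4 + 140)**2 = (535/4)**2 = 286225/16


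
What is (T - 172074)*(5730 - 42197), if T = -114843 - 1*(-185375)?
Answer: 3702932114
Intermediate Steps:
T = 70532 (T = -114843 + 185375 = 70532)
(T - 172074)*(5730 - 42197) = (70532 - 172074)*(5730 - 42197) = -101542*(-36467) = 3702932114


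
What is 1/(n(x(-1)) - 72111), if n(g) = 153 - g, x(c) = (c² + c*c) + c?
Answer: -1/71959 ≈ -1.3897e-5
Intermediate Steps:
x(c) = c + 2*c² (x(c) = (c² + c²) + c = 2*c² + c = c + 2*c²)
1/(n(x(-1)) - 72111) = 1/((153 - (-1)*(1 + 2*(-1))) - 72111) = 1/((153 - (-1)*(1 - 2)) - 72111) = 1/((153 - (-1)*(-1)) - 72111) = 1/((153 - 1*1) - 72111) = 1/((153 - 1) - 72111) = 1/(152 - 72111) = 1/(-71959) = -1/71959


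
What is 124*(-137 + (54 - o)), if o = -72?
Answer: -1364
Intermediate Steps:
124*(-137 + (54 - o)) = 124*(-137 + (54 - 1*(-72))) = 124*(-137 + (54 + 72)) = 124*(-137 + 126) = 124*(-11) = -1364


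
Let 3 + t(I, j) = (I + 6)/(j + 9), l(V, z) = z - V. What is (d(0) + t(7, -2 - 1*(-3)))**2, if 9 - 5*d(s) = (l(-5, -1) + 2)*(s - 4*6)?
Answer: 83521/100 ≈ 835.21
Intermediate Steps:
t(I, j) = -3 + (6 + I)/(9 + j) (t(I, j) = -3 + (I + 6)/(j + 9) = -3 + (6 + I)/(9 + j))
d(s) = 153/5 - 6*s/5 (d(s) = 9/5 - ((-1 - 1*(-5)) + 2)*(s - 4*6)/5 = 9/5 - ((-1 + 5) + 2)*(s - 24)/5 = 9/5 - (4 + 2)*(-24 + s)/5 = 9/5 - 6*(-24 + s)/5 = 9/5 - (-144 + 6*s)/5 = 9/5 + (144/5 - 6*s/5) = 153/5 - 6*s/5)
(d(0) + t(7, -2 - 1*(-3)))**2 = ((153/5 - 6/5*0) + (-21 + 7 - 3*(-2 - 1*(-3)))/(9 + (-2 - 1*(-3))))**2 = ((153/5 + 0) + (-21 + 7 - 3*(-2 + 3))/(9 + (-2 + 3)))**2 = (153/5 + (-21 + 7 - 3*1)/(9 + 1))**2 = (153/5 + (-21 + 7 - 3)/10)**2 = (153/5 + (1/10)*(-17))**2 = (153/5 - 17/10)**2 = (289/10)**2 = 83521/100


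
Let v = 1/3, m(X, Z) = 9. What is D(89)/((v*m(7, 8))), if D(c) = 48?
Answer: 16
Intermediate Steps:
v = ⅓ (v = (⅓)*1 = ⅓ ≈ 0.33333)
D(89)/((v*m(7, 8))) = 48/(((⅓)*9)) = 48/3 = 48*(⅓) = 16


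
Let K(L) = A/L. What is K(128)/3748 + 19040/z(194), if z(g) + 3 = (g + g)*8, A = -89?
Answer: 1304864253/212526592 ≈ 6.1398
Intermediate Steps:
z(g) = -3 + 16*g (z(g) = -3 + (g + g)*8 = -3 + (2*g)*8 = -3 + 16*g)
K(L) = -89/L
K(128)/3748 + 19040/z(194) = -89/128/3748 + 19040/(-3 + 16*194) = -89*1/128*(1/3748) + 19040/(-3 + 3104) = -89/128*1/3748 + 19040/3101 = -89/479744 + 19040*(1/3101) = -89/479744 + 2720/443 = 1304864253/212526592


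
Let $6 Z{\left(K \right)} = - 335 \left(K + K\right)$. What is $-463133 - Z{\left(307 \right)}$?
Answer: $- \frac{1286554}{3} \approx -4.2885 \cdot 10^{5}$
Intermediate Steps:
$Z{\left(K \right)} = - \frac{335 K}{3}$ ($Z{\left(K \right)} = \frac{\left(-335\right) \left(K + K\right)}{6} = \frac{\left(-335\right) 2 K}{6} = \frac{\left(-670\right) K}{6} = - \frac{335 K}{3}$)
$-463133 - Z{\left(307 \right)} = -463133 - \left(- \frac{335}{3}\right) 307 = -463133 - - \frac{102845}{3} = -463133 + \frac{102845}{3} = - \frac{1286554}{3}$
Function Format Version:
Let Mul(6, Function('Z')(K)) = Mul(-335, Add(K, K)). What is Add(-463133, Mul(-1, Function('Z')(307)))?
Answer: Rational(-1286554, 3) ≈ -4.2885e+5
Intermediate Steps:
Function('Z')(K) = Mul(Rational(-335, 3), K) (Function('Z')(K) = Mul(Rational(1, 6), Mul(-335, Add(K, K))) = Mul(Rational(1, 6), Mul(-335, Mul(2, K))) = Mul(Rational(1, 6), Mul(-670, K)) = Mul(Rational(-335, 3), K))
Add(-463133, Mul(-1, Function('Z')(307))) = Add(-463133, Mul(-1, Mul(Rational(-335, 3), 307))) = Add(-463133, Mul(-1, Rational(-102845, 3))) = Add(-463133, Rational(102845, 3)) = Rational(-1286554, 3)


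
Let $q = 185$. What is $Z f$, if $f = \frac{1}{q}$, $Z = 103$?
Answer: $\frac{103}{185} \approx 0.55676$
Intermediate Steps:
$f = \frac{1}{185} \approx 0.0054054$
$Z f = 103 \cdot \frac{1}{185} = \frac{103}{185}$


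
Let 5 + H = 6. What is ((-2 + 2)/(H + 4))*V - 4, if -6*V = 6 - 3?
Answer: -4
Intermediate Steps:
H = 1 (H = -5 + 6 = 1)
V = -½ (V = -(6 - 3)/6 = -⅙*3 = -½ ≈ -0.50000)
((-2 + 2)/(H + 4))*V - 4 = ((-2 + 2)/(1 + 4))*(-½) - 4 = (0/5)*(-½) - 4 = (0*(⅕))*(-½) - 4 = 0*(-½) - 4 = 0 - 4 = -4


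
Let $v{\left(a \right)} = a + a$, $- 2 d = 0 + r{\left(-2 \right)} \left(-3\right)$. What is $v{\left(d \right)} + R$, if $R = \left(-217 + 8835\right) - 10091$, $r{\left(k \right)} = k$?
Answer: $-1479$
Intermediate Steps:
$R = -1473$ ($R = 8618 - 10091 = -1473$)
$d = -3$ ($d = - \frac{0 - -6}{2} = - \frac{0 + 6}{2} = \left(- \frac{1}{2}\right) 6 = -3$)
$v{\left(a \right)} = 2 a$
$v{\left(d \right)} + R = 2 \left(-3\right) - 1473 = -6 - 1473 = -1479$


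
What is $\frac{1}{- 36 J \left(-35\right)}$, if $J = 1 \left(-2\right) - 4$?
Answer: $- \frac{1}{7560} \approx -0.00013228$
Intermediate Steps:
$J = -6$ ($J = -2 - 4 = -6$)
$\frac{1}{- 36 J \left(-35\right)} = \frac{1}{\left(-36\right) \left(-6\right) \left(-35\right)} = \frac{1}{216 \left(-35\right)} = \frac{1}{-7560} = - \frac{1}{7560}$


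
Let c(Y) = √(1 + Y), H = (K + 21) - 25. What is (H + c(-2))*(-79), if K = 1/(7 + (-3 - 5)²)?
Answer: 22357/71 - 79*I ≈ 314.89 - 79.0*I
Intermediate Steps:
K = 1/71 (K = 1/(7 + (-8)²) = 1/(7 + 64) = 1/71 ≈ 0.014085)
H = -283/71 (H = (1/71 + 21) - 25 = 1492/71 - 25 = -283/71 ≈ -3.9859)
(H + c(-2))*(-79) = (-283/71 + √(1 - 2))*(-79) = (-283/71 + √(-1))*(-79) = (-283/71 + I)*(-79) = 22357/71 - 79*I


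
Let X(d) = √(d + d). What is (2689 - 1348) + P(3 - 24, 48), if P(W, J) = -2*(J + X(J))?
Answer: 1245 - 8*√6 ≈ 1225.4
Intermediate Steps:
X(d) = √2*√d (X(d) = √(2*d) = √2*√d)
P(W, J) = -2*J - 2*√2*√J (P(W, J) = -2*(J + √2*√J) = -2*J - 2*√2*√J)
(2689 - 1348) + P(3 - 24, 48) = (2689 - 1348) + (-2*48 - 2*√2*√48) = 1341 + (-96 - 2*√2*4*√3) = 1341 + (-96 - 8*√6) = 1245 - 8*√6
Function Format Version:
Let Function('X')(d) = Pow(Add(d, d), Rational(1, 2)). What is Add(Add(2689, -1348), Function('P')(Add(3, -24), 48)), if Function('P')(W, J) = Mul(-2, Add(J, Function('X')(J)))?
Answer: Add(1245, Mul(-8, Pow(6, Rational(1, 2)))) ≈ 1225.4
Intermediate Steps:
Function('X')(d) = Mul(Pow(2, Rational(1, 2)), Pow(d, Rational(1, 2))) (Function('X')(d) = Pow(Mul(2, d), Rational(1, 2)) = Mul(Pow(2, Rational(1, 2)), Pow(d, Rational(1, 2))))
Function('P')(W, J) = Add(Mul(-2, J), Mul(-2, Pow(2, Rational(1, 2)), Pow(J, Rational(1, 2)))) (Function('P')(W, J) = Mul(-2, Add(J, Mul(Pow(2, Rational(1, 2)), Pow(J, Rational(1, 2))))) = Add(Mul(-2, J), Mul(-2, Pow(2, Rational(1, 2)), Pow(J, Rational(1, 2)))))
Add(Add(2689, -1348), Function('P')(Add(3, -24), 48)) = Add(Add(2689, -1348), Add(Mul(-2, 48), Mul(-2, Pow(2, Rational(1, 2)), Pow(48, Rational(1, 2))))) = Add(1341, Add(-96, Mul(-2, Pow(2, Rational(1, 2)), Mul(4, Pow(3, Rational(1, 2)))))) = Add(1341, Add(-96, Mul(-8, Pow(6, Rational(1, 2))))) = Add(1245, Mul(-8, Pow(6, Rational(1, 2))))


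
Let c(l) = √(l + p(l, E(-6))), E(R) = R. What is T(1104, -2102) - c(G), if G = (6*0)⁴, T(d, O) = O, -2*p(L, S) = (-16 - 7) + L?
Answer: -2102 - √46/2 ≈ -2105.4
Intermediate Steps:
p(L, S) = 23/2 - L/2 (p(L, S) = -((-16 - 7) + L)/2 = -(-23 + L)/2 = 23/2 - L/2)
G = 0 (G = 0⁴ = 0)
c(l) = √(23/2 + l/2) (c(l) = √(l + (23/2 - l/2)) = √(23/2 + l/2))
T(1104, -2102) - c(G) = -2102 - √(46 + 2*0)/2 = -2102 - √(46 + 0)/2 = -2102 - √46/2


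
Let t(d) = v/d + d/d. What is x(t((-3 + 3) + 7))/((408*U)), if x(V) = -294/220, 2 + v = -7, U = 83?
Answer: -49/1241680 ≈ -3.9463e-5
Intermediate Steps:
v = -9 (v = -2 - 7 = -9)
t(d) = 1 - 9/d (t(d) = -9/d + d/d = -9/d + 1 = 1 - 9/d)
x(V) = -147/110 (x(V) = -294*1/220 = -147/110)
x(t((-3 + 3) + 7))/((408*U)) = -147/(110*(408*83)) = -147/110/33864 = -147/110*1/33864 = -49/1241680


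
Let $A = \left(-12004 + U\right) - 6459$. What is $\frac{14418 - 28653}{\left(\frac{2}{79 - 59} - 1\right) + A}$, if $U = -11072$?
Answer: $\frac{47450}{98453} \approx 0.48196$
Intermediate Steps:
$A = -29535$ ($A = \left(-12004 - 11072\right) - 6459 = -23076 - 6459 = -29535$)
$\frac{14418 - 28653}{\left(\frac{2}{79 - 59} - 1\right) + A} = \frac{14418 - 28653}{\left(\frac{2}{79 - 59} - 1\right) - 29535} = - \frac{14235}{\left(\frac{2}{20} - 1\right) - 29535} = - \frac{14235}{\left(2 \cdot \frac{1}{20} - 1\right) - 29535} = - \frac{14235}{\left(\frac{1}{10} - 1\right) - 29535} = - \frac{14235}{- \frac{9}{10} - 29535} = - \frac{14235}{- \frac{295359}{10}} = \left(-14235\right) \left(- \frac{10}{295359}\right) = \frac{47450}{98453}$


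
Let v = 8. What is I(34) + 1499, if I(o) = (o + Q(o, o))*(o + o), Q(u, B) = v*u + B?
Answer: 24619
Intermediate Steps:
Q(u, B) = B + 8*u (Q(u, B) = 8*u + B = B + 8*u)
I(o) = 20*o² (I(o) = (o + (o + 8*o))*(o + o) = (o + 9*o)*(2*o) = (10*o)*(2*o) = 20*o²)
I(34) + 1499 = 20*34² + 1499 = 20*1156 + 1499 = 23120 + 1499 = 24619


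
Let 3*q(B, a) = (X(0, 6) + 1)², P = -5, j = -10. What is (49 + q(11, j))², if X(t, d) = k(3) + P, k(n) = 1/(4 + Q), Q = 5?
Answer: 172449424/59049 ≈ 2920.4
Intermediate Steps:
k(n) = ⅑ (k(n) = 1/(4 + 5) = 1/9 = ⅑)
X(t, d) = -44/9 (X(t, d) = ⅑ - 5 = -44/9)
q(B, a) = 1225/243 (q(B, a) = (-44/9 + 1)²/3 = (-35/9)²/3 = (⅓)*(1225/81) = 1225/243)
(49 + q(11, j))² = (49 + 1225/243)² = (13132/243)² = 172449424/59049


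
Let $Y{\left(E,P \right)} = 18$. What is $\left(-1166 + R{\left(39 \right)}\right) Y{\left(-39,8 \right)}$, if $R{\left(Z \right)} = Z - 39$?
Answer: $-20988$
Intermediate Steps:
$R{\left(Z \right)} = -39 + Z$
$\left(-1166 + R{\left(39 \right)}\right) Y{\left(-39,8 \right)} = \left(-1166 + \left(-39 + 39\right)\right) 18 = \left(-1166 + 0\right) 18 = \left(-1166\right) 18 = -20988$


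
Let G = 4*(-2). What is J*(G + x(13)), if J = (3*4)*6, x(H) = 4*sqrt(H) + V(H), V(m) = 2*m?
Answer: 1296 + 288*sqrt(13) ≈ 2334.4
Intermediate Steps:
x(H) = 2*H + 4*sqrt(H) (x(H) = 4*sqrt(H) + 2*H = 2*H + 4*sqrt(H))
G = -8
J = 72 (J = 12*6 = 72)
J*(G + x(13)) = 72*(-8 + (2*13 + 4*sqrt(13))) = 72*(-8 + (26 + 4*sqrt(13))) = 72*(18 + 4*sqrt(13)) = 1296 + 288*sqrt(13)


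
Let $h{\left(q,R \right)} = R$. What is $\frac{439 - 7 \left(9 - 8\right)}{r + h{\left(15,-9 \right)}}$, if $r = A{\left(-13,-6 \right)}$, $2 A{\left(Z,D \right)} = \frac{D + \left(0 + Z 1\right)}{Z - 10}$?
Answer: $- \frac{19872}{395} \approx -50.309$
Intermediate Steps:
$A{\left(Z,D \right)} = \frac{D + Z}{2 \left(-10 + Z\right)}$ ($A{\left(Z,D \right)} = \frac{\left(D + \left(0 + Z 1\right)\right) \frac{1}{Z - 10}}{2} = \frac{\left(D + \left(0 + Z\right)\right) \frac{1}{-10 + Z}}{2} = \frac{\left(D + Z\right) \frac{1}{-10 + Z}}{2} = \frac{\frac{1}{-10 + Z} \left(D + Z\right)}{2} = \frac{D + Z}{2 \left(-10 + Z\right)}$)
$r = \frac{19}{46}$ ($r = \frac{-6 - 13}{2 \left(-10 - 13\right)} = \frac{1}{2} \frac{1}{-23} \left(-19\right) = \frac{1}{2} \left(- \frac{1}{23}\right) \left(-19\right) = \frac{19}{46} \approx 0.41304$)
$\frac{439 - 7 \left(9 - 8\right)}{r + h{\left(15,-9 \right)}} = \frac{439 - 7 \left(9 - 8\right)}{\frac{19}{46} - 9} = \frac{439 - 7}{- \frac{395}{46}} = \left(439 - 7\right) \left(- \frac{46}{395}\right) = 432 \left(- \frac{46}{395}\right) = - \frac{19872}{395}$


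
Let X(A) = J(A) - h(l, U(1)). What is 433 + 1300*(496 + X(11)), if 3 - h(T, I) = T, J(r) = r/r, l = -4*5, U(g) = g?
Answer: 616633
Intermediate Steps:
l = -20
J(r) = 1
h(T, I) = 3 - T
X(A) = -22 (X(A) = 1 - (3 - 1*(-20)) = 1 - (3 + 20) = 1 - 1*23 = 1 - 23 = -22)
433 + 1300*(496 + X(11)) = 433 + 1300*(496 - 22) = 433 + 1300*474 = 433 + 616200 = 616633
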